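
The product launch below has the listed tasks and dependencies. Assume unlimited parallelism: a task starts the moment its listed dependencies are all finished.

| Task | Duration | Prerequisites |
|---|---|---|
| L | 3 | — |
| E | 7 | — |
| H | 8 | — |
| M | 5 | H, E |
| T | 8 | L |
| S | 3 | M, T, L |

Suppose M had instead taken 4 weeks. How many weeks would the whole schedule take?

Critical path before the change: H→M→S = 8+5+3 = 16 giving 16 weeks.
Since M is critical, the -1 change carries straight to that chain (now 15 weeks).
No other chain overtakes it, so the finish is 15 weeks.

15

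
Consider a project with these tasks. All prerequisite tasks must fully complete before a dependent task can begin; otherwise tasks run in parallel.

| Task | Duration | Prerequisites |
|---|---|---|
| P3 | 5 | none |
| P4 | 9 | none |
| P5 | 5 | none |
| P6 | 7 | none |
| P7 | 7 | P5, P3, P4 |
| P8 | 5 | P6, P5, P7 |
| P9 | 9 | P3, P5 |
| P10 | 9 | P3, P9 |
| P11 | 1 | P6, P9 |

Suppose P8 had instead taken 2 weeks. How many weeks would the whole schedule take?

23

Actual critical path: P3→P9→P10 = 5+9+9 = 23 ⇒ 23 weeks.
The longest path through P8 is only 21 weeks, so P8 has float 2.
No other chain overtakes it, so the finish is 23 weeks.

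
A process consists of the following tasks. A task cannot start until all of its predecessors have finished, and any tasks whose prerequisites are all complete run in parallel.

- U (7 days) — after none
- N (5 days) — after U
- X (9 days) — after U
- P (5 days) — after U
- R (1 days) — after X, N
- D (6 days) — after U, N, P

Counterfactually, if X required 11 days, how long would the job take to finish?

19

Baseline: U→N→D = 7+5+6 = 18 → 18 days.
X is off the critical path — its longest chain is 17 days, giving 1 of slack.
The binding chain switches to U→X→R = 7+11+1 = 19; finish 19 days.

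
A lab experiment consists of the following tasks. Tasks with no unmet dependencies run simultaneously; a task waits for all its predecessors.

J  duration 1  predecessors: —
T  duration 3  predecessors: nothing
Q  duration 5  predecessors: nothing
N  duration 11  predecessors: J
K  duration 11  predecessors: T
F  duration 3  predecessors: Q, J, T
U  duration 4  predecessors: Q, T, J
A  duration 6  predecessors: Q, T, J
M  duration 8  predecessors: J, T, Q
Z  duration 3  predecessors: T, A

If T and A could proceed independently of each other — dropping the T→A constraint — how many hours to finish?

14

With the dependency in place, T→K = 3+11 = 14 sets the finish at 14 hours.
Dropping T→A doesn't change A's earliest start (5); another predecessor still binds.
The longest chain is now T→K = 3+11 = 14, so the schedule takes 14 hours.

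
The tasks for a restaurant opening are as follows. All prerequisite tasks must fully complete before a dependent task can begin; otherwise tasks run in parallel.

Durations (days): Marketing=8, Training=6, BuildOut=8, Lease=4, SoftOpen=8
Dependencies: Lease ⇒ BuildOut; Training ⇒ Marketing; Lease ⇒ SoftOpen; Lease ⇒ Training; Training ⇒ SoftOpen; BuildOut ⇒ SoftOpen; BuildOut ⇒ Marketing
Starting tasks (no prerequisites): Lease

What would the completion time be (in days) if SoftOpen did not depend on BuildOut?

20

With the dependency in place, Lease→BuildOut→Marketing = 4+8+8 = 20 sets the finish at 20 days.
Without BuildOut→SoftOpen, SoftOpen's earliest start moves from 12 to 10.
New critical path: Lease→BuildOut→Marketing = 4+8+8 = 20 ⇒ 20 days.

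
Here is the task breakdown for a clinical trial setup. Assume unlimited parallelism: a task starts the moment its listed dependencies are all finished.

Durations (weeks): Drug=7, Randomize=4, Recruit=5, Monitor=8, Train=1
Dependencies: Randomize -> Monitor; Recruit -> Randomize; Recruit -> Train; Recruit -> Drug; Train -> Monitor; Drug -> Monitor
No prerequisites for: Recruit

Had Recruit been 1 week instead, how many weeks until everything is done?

16

As given, the longest chain is Recruit→Drug→Monitor = 5+7+8 = 20, so the finish is 20 weeks.
Recruit lies on that path, so at 1 week the path becomes 16 weeks.
No other chain overtakes it, so the finish is 16 weeks.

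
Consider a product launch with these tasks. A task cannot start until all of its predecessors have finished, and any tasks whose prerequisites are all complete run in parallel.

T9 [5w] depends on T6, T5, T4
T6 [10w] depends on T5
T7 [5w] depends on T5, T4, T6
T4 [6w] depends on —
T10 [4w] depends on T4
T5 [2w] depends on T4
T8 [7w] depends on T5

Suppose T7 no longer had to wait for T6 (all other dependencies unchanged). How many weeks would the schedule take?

23

Original critical path: T4→T5→T6→T7 = 6+2+10+5 = 23 ⇒ 23 weeks.
Without T6→T7, T7's earliest start moves from 18 to 8.
After: T4→T5→T6→T9 = 6+2+10+5 = 23 → 23 weeks.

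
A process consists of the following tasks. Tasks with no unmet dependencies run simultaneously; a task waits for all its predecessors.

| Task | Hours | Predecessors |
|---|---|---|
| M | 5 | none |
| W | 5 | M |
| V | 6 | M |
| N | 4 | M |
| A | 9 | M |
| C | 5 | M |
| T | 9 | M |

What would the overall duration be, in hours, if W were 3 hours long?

As given, the longest chain is M→A = 5+9 = 14, so the finish is 14 hours.
W has 4 hours of float (longest path through it is 10).
The critical path is still M→A; finish is now 14 hours.

14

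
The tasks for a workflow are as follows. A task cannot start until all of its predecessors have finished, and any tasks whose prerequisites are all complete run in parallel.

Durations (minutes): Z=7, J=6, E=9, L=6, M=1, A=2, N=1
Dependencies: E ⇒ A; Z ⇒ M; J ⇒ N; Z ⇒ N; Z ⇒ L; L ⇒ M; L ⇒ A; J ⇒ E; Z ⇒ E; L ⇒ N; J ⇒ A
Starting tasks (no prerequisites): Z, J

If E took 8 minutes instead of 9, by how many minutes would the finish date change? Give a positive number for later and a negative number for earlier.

The binding path is Z→E→A = 7+9+2 = 18; finish at 18 minutes.
Since E is critical, the -1 change carries straight to that chain (now 17 minutes).
No other chain overtakes it, so the finish is 17 minutes.
Change in finish: 17 − 18 = -1 minutes.

-1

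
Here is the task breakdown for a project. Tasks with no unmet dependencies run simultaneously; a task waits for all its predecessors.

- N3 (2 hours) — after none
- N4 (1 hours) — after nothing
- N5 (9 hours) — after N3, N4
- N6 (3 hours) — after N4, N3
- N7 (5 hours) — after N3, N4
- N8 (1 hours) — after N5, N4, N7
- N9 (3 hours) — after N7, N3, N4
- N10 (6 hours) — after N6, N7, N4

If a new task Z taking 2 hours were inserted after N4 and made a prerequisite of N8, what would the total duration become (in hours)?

Originally the plan takes 13 hours.
With Z inserted, N8 now waits for max(N5, N4, N7, Z).
New critical path: N3→N7→N10 = 2+5+6 = 13 ⇒ 13 hours.

13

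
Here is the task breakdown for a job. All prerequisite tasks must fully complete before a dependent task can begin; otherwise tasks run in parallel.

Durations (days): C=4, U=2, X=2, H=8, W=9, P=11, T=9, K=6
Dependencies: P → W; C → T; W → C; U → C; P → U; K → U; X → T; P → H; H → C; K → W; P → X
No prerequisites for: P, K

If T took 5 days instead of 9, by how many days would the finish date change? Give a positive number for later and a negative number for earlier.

Critical path before the change: P→W→C→T = 11+9+4+9 = 33 giving 33 days.
T lies on that path, so at 5 days the path becomes 29 days.
That remains the longest chain; total 29 days.
Change in finish: 29 − 33 = -4 days.

-4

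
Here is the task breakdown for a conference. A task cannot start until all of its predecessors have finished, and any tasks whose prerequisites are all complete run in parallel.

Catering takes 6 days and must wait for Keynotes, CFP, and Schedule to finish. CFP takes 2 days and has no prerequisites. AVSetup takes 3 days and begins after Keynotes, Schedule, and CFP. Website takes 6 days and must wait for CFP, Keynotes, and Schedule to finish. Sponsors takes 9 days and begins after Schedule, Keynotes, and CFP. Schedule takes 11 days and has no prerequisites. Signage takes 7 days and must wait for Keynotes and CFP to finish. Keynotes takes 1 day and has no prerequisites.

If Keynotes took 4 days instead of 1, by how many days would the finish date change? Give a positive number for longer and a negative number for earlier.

Critical path before the change: Schedule→Sponsors = 11+9 = 20 giving 20 days.
The longest path through Keynotes is only 10 days, so Keynotes has float 10.
That remains the longest chain; total 20 days.
Change in finish: 20 − 20 = +0 days.

0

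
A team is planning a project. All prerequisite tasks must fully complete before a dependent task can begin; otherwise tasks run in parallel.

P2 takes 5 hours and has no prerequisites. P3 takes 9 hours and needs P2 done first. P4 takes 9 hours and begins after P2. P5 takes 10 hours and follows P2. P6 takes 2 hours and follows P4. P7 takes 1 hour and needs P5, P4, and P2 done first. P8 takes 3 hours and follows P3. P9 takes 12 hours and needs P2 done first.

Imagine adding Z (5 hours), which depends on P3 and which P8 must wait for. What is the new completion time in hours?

Originally the project takes 17 hours.
With Z inserted, P8 now waits for max(P3, Z).
New critical path: P2→P3→Z→P8 = 5+9+5+3 = 22 ⇒ 22 hours.

22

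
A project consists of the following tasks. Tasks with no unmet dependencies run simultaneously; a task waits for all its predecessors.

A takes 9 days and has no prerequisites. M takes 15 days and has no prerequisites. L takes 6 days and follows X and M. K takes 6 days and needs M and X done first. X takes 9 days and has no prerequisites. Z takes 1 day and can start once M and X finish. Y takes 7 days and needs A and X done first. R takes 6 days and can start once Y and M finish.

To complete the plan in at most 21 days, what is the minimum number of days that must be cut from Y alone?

1

Current finish: 22 days; target: 21.
Y is on every critical path, so each day cut from Y cuts the finish by one (this holds down to a finish of 21).
Need 22 − 21 = 1 day off Y → Y becomes 6 days, finish becomes 21.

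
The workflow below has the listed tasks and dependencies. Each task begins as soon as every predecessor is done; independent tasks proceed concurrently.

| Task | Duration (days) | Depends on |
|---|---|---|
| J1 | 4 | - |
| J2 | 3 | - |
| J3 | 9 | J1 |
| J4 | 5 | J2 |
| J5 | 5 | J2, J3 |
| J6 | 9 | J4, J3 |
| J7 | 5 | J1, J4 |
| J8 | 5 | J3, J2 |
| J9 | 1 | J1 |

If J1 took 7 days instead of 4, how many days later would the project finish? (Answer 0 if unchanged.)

The binding path is J1→J3→J6 = 4+9+9 = 22; finish at 22 days.
J1 is on the critical path; changing it to 7 makes that path 25 days.
No other chain overtakes it, so the finish is 25 days.
Change in finish: 25 − 22 = +3 days.

3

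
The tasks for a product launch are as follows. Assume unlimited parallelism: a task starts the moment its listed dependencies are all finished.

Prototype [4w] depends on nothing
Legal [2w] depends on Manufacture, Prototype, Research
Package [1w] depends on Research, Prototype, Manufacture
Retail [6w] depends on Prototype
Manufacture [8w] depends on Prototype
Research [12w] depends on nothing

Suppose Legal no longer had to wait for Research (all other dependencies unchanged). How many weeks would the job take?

Before: longest chain Research→Legal = 12+2 = 14, finish 14.
Dropping Research→Legal doesn't change Legal's earliest start (12); another predecessor still binds.
After: Prototype→Manufacture→Legal = 4+8+2 = 14 → 14 weeks.

14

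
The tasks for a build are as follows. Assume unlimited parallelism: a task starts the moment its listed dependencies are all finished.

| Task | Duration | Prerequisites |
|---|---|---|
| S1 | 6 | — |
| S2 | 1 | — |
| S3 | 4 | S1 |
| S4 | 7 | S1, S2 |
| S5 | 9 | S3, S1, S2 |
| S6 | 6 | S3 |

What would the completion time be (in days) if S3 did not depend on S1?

Original critical path: S1→S3→S5 = 6+4+9 = 19 ⇒ 19 days.
Without S1→S3, S3's earliest start moves from 6 to 0.
New critical path: S1→S5 = 6+9 = 15 ⇒ 15 days.

15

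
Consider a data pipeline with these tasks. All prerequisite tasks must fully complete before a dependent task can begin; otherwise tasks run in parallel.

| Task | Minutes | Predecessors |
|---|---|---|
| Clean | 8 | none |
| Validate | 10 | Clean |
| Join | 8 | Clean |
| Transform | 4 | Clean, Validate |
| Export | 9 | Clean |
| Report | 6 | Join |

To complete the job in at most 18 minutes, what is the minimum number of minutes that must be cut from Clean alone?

Current finish: 22 minutes; target: 18.
Clean is on every critical path, so each minute cut from Clean cuts the finish by one (this holds down to a finish of 15).
Need 22 − 18 = 4 minutes off Clean → Clean becomes 4 minutes, finish becomes 18.

4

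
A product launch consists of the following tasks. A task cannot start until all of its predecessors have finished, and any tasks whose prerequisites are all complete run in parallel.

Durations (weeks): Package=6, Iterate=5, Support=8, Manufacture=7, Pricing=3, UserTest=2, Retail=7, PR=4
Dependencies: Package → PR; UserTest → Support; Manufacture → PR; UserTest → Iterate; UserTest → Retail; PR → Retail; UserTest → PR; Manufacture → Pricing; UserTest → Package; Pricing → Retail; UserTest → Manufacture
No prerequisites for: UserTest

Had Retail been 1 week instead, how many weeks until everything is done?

14

The binding path is UserTest→Manufacture→PR→Retail = 2+7+4+7 = 20; finish at 20 weeks.
Since Retail is critical, the -6 change carries straight to that chain (now 14 weeks).
That remains the longest chain; total 14 weeks.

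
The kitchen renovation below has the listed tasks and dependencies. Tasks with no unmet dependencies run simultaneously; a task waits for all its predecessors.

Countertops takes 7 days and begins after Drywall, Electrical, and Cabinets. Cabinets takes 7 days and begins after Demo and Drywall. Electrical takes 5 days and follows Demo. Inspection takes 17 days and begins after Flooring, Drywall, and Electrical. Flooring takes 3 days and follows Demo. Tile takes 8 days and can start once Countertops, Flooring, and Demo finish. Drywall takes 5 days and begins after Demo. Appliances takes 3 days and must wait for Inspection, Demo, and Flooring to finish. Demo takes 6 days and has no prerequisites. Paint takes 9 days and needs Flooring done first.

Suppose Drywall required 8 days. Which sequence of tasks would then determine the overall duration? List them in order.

The binding path is Demo→Drywall→Cabinets→Countertops→Tile = 6+5+7+7+8 = 33; finish at 33 days.
Drywall is on the critical path; changing it to 8 makes that path 36 days.
No other chain overtakes it, so the finish is 36 days.

Demo, Drywall, Cabinets, Countertops, Tile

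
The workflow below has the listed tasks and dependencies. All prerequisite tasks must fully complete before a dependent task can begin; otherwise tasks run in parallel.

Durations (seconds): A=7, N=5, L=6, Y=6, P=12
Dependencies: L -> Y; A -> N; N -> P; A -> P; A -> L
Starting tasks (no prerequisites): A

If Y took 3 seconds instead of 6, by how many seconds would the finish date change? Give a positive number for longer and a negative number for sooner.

0

As given, the longest chain is A→N→P = 7+5+12 = 24, so the finish is 24 seconds.
Y is off the critical path — its longest chain is 19 seconds, giving 5 of slack.
The critical path is still A→N→P; finish is now 24 seconds.
Change in finish: 24 − 24 = +0 seconds.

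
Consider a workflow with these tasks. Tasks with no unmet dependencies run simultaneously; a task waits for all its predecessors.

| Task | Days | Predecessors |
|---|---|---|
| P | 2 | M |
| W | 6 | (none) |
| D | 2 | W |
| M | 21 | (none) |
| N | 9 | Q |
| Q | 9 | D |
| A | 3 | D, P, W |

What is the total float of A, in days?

W→D→Q→N = 6+2+9+9 = 26 sets the makespan at 26 days.
A finishes as early as 26 and must finish by 26.
So A can slip 26 − 26 = 0 days.

0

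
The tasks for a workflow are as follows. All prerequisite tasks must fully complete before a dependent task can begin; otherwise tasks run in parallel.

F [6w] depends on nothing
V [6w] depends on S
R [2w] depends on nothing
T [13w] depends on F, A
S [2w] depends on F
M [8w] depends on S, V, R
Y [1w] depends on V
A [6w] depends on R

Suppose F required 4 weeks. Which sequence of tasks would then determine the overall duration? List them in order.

R, A, T

Critical path before the change: F→S→V→M = 6+2+6+8 = 22 giving 22 weeks.
F lies on that path, so at 4 weeks the path becomes 20 weeks.
New critical path: R→A→T = 2+6+13 = 21 ⇒ 21 weeks.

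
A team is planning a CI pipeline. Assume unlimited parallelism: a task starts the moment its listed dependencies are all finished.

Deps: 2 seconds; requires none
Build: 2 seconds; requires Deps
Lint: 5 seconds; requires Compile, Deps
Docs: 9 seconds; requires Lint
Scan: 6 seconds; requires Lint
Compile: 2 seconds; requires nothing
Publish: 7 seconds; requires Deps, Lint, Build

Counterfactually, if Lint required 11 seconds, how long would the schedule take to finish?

22

Actual critical path: Deps→Lint→Docs = 2+5+9 = 16 ⇒ 16 seconds.
Since Lint is critical, the +6 change carries straight to that chain (now 22 seconds).
The critical path is still Deps→Lint→Docs; finish is now 22 seconds.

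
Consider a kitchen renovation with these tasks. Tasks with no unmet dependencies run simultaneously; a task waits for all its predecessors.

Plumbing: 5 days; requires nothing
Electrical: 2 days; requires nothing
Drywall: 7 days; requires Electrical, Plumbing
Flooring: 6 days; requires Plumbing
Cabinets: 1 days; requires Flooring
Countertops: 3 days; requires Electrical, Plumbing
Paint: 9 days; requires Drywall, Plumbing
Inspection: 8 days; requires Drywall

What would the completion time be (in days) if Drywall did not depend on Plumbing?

18

Before: longest chain Plumbing→Drywall→Paint = 5+7+9 = 21, finish 21.
Without Plumbing→Drywall, Drywall's earliest start moves from 5 to 2.
New critical path: Electrical→Drywall→Paint = 2+7+9 = 18 ⇒ 18 days.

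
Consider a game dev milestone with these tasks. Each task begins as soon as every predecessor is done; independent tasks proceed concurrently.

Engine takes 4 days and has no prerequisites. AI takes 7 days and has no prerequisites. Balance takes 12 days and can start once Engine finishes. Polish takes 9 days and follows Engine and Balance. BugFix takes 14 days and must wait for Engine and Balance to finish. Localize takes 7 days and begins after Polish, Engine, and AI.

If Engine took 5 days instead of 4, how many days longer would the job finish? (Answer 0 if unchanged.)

The binding path is Engine→Balance→Polish→Localize = 4+12+9+7 = 32; finish at 32 days.
Since Engine is critical, the +1 change carries straight to that chain (now 33 days).
No other chain overtakes it, so the finish is 33 days.
Change in finish: 33 − 32 = +1 days.

1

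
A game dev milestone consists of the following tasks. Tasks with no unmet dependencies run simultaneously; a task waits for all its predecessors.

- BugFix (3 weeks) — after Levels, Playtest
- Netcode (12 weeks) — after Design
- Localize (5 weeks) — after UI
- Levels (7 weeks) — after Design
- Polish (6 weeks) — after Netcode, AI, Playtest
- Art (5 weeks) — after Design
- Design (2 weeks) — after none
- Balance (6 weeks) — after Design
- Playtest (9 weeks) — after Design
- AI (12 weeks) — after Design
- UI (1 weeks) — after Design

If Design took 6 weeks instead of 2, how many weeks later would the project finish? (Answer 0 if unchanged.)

The binding path is Design→AI→Polish = 2+12+6 = 20; finish at 20 weeks.
Since Design is critical, the +4 change carries straight to that chain (now 24 weeks).
That remains the longest chain; total 24 weeks.
Change in finish: 24 − 20 = +4 weeks.

4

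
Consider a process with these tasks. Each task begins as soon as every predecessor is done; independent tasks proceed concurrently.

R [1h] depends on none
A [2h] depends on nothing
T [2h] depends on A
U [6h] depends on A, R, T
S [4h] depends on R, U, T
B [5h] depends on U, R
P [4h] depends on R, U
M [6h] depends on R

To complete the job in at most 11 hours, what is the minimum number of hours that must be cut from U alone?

4

Current finish: 15 hours; target: 11.
U is on every critical path, so each hour cut from U cuts the finish by one (this holds down to a finish of 10).
Need 15 − 11 = 4 hours off U → U becomes 2 hours, finish becomes 11.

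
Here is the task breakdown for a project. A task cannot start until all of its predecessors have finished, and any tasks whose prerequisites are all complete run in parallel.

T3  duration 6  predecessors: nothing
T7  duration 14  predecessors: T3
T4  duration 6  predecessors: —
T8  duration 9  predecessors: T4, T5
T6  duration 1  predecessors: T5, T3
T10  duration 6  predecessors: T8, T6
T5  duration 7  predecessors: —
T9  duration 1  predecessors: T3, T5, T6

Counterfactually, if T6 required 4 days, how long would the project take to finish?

Critical path before the change: T5→T8→T10 = 7+9+6 = 22 giving 22 days.
The longest path through T6 is only 14 days, so T6 has float 8.
No other chain overtakes it, so the finish is 22 days.

22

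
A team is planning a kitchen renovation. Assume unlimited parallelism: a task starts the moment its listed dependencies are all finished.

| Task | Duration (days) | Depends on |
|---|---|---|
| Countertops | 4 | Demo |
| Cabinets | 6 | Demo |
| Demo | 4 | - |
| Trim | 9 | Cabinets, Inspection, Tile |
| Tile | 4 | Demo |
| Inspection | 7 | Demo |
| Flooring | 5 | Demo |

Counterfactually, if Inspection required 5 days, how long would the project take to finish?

The binding path is Demo→Inspection→Trim = 4+7+9 = 20; finish at 20 days.
Since Inspection is critical, the -2 change carries straight to that chain (now 18 days).
The binding chain switches to Demo→Cabinets→Trim = 4+6+9 = 19; finish 19 days.

19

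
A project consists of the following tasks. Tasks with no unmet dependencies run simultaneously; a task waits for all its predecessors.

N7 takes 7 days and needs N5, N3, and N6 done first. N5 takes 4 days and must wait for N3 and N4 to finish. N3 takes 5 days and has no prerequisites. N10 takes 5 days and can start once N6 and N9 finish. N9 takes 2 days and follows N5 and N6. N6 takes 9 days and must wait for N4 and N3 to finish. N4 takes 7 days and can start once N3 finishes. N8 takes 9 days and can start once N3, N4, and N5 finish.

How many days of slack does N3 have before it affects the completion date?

Critical path: N3→N4→N6→N7 = 5+7+9+7 = 28, so the finish is 28 days.
The longest chain containing N3 totals 28 days.
Slack of N3 = 0 − 0 = 0 days.

0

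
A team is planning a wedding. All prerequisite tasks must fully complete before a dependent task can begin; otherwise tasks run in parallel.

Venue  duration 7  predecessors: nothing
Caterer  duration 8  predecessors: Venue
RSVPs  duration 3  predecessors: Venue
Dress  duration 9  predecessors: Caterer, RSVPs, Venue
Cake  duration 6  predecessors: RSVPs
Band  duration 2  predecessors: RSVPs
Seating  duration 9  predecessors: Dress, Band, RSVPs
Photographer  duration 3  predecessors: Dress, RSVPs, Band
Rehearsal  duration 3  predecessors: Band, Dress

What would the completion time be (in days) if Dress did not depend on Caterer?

28

With the dependency in place, Venue→Caterer→Dress→Seating = 7+8+9+9 = 33 sets the finish at 33 days.
Without Caterer→Dress, Dress's earliest start moves from 15 to 10.
After: Venue→RSVPs→Dress→Seating = 7+3+9+9 = 28 → 28 days.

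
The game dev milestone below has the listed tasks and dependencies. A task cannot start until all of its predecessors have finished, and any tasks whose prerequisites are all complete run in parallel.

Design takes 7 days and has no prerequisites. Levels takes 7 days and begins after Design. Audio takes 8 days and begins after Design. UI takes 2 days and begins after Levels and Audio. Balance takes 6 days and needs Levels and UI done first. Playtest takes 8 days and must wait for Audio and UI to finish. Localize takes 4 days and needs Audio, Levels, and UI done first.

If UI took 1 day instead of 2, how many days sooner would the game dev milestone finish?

1

Baseline: Design→Audio→UI→Playtest = 7+8+2+8 = 25 → 25 days.
UI lies on that path, so at 1 day the path becomes 24 days.
That remains the longest chain; total 24 days.
Change in finish: 24 − 25 = -1 days.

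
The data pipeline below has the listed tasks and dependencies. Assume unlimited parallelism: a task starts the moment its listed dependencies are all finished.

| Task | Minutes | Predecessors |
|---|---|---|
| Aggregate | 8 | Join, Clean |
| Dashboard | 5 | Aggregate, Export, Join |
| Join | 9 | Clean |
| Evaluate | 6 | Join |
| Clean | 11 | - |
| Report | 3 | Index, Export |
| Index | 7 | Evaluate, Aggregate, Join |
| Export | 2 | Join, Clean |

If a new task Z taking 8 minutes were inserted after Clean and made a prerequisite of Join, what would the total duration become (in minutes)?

46

Originally the data pipeline takes 38 minutes.
With Z inserted, Join now waits for max(Clean, Z).
New critical path: Clean→Z→Join→Aggregate→Index→Report = 11+8+9+8+7+3 = 46 ⇒ 46 minutes.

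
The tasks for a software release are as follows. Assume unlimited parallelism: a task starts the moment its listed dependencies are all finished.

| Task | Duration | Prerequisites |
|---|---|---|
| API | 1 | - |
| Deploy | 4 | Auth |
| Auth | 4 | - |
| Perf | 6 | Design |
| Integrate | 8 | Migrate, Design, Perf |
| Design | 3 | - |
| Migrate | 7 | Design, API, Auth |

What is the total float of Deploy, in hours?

Critical path: Auth→Migrate→Integrate = 4+7+8 = 19, so the finish is 19 hours.
The longest chain containing Deploy totals 8 hours.
Float = 19 − 8 = 11.

11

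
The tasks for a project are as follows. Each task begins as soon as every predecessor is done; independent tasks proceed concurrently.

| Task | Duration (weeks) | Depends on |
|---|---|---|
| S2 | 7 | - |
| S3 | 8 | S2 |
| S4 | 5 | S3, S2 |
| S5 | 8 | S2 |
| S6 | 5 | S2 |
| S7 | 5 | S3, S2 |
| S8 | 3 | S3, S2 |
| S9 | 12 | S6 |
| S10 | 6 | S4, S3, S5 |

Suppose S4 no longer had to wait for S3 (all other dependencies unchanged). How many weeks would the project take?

With the dependency in place, S2→S3→S4→S10 = 7+8+5+6 = 26 sets the finish at 26 weeks.
Without S3→S4, S4's earliest start moves from 15 to 7.
After: S2→S6→S9 = 7+5+12 = 24 → 24 weeks.

24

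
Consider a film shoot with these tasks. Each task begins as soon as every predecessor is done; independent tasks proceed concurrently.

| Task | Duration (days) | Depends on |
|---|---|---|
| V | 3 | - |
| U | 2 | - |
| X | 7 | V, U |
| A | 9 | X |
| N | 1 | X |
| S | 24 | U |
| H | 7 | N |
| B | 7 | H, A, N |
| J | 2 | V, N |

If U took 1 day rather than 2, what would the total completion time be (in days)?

Actual critical path: U→S = 2+24 = 26 ⇒ 26 days.
U lies on that path, so at 1 day the path becomes 25 days.
Now V→X→A→B = 3+7+9+7 = 26 is longest, so the finish becomes 26 days.

26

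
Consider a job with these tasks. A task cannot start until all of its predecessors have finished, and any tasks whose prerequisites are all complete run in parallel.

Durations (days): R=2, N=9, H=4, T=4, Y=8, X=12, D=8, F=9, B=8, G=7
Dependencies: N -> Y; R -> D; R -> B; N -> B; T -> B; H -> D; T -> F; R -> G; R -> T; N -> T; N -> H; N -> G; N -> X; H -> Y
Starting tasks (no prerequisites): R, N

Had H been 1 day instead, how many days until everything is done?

As given, the longest chain is N→T→F = 9+4+9 = 22, so the finish is 22 days.
H is off the critical path — its longest chain is 21 days, giving 1 of slack.
The critical path is still N→T→F; finish is now 22 days.

22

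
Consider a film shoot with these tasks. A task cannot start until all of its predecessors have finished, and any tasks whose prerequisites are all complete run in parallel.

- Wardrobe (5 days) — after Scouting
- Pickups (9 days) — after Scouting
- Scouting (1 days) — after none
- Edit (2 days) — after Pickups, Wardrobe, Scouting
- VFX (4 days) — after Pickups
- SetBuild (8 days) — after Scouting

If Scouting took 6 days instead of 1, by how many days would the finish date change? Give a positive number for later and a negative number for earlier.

The binding path is Scouting→Pickups→VFX = 1+9+4 = 14; finish at 14 days.
Since Scouting is critical, the +5 change carries straight to that chain (now 19 days).
That remains the longest chain; total 19 days.
Change in finish: 19 − 14 = +5 days.

5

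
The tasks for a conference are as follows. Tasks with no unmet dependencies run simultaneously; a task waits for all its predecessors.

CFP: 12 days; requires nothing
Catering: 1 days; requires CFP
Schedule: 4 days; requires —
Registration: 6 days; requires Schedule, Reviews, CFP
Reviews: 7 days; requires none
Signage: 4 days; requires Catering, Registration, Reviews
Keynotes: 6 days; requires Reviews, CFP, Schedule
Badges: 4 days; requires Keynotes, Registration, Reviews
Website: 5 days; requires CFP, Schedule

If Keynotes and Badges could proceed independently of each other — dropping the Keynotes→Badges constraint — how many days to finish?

22

With the dependency in place, CFP→Keynotes→Badges = 12+6+4 = 22 sets the finish at 22 days.
Dropping Keynotes→Badges doesn't change Badges's earliest start (18); another predecessor still binds.
The longest chain is now CFP→Registration→Badges = 12+6+4 = 22, so the schedule takes 22 days.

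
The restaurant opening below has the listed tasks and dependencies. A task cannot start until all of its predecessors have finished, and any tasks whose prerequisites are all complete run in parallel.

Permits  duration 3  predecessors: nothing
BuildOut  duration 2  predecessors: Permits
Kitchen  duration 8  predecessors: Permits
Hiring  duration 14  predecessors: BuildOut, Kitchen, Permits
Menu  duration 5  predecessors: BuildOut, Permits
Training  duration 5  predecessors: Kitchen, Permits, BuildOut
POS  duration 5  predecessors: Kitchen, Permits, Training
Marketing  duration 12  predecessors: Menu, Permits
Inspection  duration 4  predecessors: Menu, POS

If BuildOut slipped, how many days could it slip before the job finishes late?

Permits→Kitchen→Hiring = 3+8+14 = 25 sets the makespan at 25 days.
BuildOut finishes as early as 5 and must finish by 8.
Float = 25 − 22 = 3.

3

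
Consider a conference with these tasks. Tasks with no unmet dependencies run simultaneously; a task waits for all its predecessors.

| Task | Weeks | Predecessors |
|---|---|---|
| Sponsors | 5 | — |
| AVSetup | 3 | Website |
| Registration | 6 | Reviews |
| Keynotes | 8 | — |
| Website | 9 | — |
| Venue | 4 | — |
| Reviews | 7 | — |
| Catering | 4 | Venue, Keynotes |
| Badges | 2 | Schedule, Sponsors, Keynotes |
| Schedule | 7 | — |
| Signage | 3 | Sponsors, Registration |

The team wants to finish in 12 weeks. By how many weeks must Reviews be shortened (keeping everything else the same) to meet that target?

4

Current finish: 16 weeks; target: 12.
Reviews is on every critical path, so each week cut from Reviews cuts the finish by one (this holds down to a finish of 12).
Need 16 − 12 = 4 weeks off Reviews → Reviews becomes 3 weeks, finish becomes 12.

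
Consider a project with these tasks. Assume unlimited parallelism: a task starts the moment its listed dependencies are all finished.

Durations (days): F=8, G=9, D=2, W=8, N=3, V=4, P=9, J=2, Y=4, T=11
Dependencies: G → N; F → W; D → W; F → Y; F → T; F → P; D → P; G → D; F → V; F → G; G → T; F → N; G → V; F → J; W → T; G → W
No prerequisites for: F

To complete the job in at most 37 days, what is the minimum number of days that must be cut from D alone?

1

Current finish: 38 days; target: 37.
D is on every critical path, so each day cut from D cuts the finish by one (this holds down to a finish of 37).
Need 38 − 37 = 1 day off D → D becomes 1 day, finish becomes 37.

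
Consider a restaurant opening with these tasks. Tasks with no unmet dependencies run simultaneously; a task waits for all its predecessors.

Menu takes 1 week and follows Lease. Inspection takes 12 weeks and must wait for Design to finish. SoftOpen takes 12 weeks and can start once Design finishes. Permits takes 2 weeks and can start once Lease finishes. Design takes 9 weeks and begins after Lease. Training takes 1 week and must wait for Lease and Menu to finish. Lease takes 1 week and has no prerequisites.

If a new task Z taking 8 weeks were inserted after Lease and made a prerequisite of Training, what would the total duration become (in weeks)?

22

Originally the plan takes 22 weeks.
With Z inserted, Training now waits for max(Lease, Menu, Z).
New critical path: Lease→Design→SoftOpen = 1+9+12 = 22 ⇒ 22 weeks.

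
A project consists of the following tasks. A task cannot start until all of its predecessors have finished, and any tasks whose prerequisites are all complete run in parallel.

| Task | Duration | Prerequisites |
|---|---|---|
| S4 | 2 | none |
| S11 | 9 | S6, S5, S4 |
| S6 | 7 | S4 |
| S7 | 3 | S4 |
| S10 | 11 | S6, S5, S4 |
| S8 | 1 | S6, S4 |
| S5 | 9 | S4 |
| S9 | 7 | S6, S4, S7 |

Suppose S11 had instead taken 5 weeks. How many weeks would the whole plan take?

22

Baseline: S4→S5→S10 = 2+9+11 = 22 → 22 weeks.
S11 has 2 weeks of float (longest path through it is 20).
No other chain overtakes it, so the finish is 22 weeks.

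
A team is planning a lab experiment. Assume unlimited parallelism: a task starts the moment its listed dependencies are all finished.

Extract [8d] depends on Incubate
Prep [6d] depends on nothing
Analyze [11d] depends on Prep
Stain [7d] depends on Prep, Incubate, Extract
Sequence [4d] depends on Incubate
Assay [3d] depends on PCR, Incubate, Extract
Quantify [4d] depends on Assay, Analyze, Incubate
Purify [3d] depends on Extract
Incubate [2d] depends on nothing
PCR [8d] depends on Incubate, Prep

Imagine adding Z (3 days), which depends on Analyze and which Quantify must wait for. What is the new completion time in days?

24

Originally the schedule takes 21 days.
With Z inserted, Quantify now waits for max(Assay, Analyze, Incubate, Z).
New critical path: Prep→Analyze→Z→Quantify = 6+11+3+4 = 24 ⇒ 24 days.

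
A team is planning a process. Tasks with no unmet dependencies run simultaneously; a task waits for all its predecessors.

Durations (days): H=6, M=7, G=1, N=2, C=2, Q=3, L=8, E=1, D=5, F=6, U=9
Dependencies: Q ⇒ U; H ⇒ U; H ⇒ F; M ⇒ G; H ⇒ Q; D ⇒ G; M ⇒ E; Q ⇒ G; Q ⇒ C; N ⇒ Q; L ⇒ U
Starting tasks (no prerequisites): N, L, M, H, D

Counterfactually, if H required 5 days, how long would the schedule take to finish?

Baseline: H→Q→U = 6+3+9 = 18 → 18 days.
H is on the critical path; changing it to 5 makes that path 17 days.
Now L→U = 8+9 = 17 is longest, so the finish becomes 17 days.

17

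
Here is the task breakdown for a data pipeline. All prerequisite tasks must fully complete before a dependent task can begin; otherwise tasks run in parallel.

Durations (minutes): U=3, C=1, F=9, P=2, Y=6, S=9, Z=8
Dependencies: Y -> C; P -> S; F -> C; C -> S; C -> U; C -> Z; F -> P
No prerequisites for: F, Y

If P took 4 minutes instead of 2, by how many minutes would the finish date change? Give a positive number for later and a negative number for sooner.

Actual critical path: F→P→S = 9+2+9 = 20 ⇒ 20 minutes.
Since P is critical, the +2 change carries straight to that chain (now 22 minutes).
That remains the longest chain; total 22 minutes.
Change in finish: 22 − 20 = +2 minutes.

2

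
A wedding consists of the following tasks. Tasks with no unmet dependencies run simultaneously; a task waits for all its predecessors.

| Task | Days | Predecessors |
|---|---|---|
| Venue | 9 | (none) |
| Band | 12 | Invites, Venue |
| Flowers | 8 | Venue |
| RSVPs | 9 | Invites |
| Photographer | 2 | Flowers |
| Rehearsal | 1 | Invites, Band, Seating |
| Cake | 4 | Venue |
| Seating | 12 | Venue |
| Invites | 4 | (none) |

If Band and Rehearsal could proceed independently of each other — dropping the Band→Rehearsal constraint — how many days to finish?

22

Before: longest chain Venue→Band→Rehearsal = 9+12+1 = 22, finish 22.
Dropping Band→Rehearsal doesn't change Rehearsal's earliest start (21); another predecessor still binds.
After: Venue→Seating→Rehearsal = 9+12+1 = 22 → 22 days.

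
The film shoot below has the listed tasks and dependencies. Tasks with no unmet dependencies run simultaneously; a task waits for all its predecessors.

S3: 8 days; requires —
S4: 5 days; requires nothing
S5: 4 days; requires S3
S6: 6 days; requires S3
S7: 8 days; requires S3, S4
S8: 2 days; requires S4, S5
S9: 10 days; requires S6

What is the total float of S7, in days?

The longest chain is S3→S6→S9 = 8+6+10 = 24; overall finish 24 days.
The longest chain containing S7 totals 16 days.
Float = 24 − 16 = 8.

8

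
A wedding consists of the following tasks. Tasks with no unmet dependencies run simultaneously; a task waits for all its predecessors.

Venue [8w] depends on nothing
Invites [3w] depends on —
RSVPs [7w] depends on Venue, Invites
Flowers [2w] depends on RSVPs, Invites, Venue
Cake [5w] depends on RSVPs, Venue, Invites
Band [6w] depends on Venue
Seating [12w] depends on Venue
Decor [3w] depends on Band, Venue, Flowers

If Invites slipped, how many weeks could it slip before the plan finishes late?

The longest chain is Venue→RSVPs→Flowers→Decor = 8+7+2+3 = 20; overall finish 20 weeks.
Invites finishes as early as 3 and must finish by 8.
So Invites can slip 8 − 3 = 5 weeks.

5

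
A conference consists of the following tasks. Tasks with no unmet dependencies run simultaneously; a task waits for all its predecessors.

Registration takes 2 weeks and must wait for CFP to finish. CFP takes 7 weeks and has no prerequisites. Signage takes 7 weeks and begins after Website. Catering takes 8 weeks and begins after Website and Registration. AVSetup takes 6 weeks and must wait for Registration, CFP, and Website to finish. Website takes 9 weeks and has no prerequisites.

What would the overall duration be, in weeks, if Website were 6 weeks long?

Baseline: Website→Catering = 9+8 = 17 → 17 weeks.
Since Website is critical, the -3 change carries straight to that chain (now 14 weeks).
New critical path: CFP→Registration→Catering = 7+2+8 = 17 ⇒ 17 weeks.

17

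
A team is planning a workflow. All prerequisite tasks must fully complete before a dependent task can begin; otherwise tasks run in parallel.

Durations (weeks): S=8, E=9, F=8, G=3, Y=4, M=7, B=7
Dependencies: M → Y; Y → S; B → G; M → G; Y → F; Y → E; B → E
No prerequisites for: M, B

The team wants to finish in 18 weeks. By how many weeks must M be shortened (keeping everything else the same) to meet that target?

2

Current finish: 20 weeks; target: 18.
M is on every critical path, so each week cut from M cuts the finish by one (this holds down to a finish of 16).
Need 20 − 18 = 2 weeks off M → M becomes 5 weeks, finish becomes 18.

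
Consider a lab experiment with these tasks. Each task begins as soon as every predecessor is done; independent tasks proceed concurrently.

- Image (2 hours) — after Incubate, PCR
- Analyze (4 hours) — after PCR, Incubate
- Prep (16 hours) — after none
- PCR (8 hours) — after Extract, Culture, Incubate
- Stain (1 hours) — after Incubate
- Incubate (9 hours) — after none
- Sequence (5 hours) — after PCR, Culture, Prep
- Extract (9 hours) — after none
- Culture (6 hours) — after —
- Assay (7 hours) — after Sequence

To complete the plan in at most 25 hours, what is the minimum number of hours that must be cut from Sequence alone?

Current finish: 29 hours; target: 25.
Sequence is on every critical path, so each hour cut from Sequence cuts the finish by one (this holds down to a finish of 25).
Need 29 − 25 = 4 hours off Sequence → Sequence becomes 1 hour, finish becomes 25.

4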